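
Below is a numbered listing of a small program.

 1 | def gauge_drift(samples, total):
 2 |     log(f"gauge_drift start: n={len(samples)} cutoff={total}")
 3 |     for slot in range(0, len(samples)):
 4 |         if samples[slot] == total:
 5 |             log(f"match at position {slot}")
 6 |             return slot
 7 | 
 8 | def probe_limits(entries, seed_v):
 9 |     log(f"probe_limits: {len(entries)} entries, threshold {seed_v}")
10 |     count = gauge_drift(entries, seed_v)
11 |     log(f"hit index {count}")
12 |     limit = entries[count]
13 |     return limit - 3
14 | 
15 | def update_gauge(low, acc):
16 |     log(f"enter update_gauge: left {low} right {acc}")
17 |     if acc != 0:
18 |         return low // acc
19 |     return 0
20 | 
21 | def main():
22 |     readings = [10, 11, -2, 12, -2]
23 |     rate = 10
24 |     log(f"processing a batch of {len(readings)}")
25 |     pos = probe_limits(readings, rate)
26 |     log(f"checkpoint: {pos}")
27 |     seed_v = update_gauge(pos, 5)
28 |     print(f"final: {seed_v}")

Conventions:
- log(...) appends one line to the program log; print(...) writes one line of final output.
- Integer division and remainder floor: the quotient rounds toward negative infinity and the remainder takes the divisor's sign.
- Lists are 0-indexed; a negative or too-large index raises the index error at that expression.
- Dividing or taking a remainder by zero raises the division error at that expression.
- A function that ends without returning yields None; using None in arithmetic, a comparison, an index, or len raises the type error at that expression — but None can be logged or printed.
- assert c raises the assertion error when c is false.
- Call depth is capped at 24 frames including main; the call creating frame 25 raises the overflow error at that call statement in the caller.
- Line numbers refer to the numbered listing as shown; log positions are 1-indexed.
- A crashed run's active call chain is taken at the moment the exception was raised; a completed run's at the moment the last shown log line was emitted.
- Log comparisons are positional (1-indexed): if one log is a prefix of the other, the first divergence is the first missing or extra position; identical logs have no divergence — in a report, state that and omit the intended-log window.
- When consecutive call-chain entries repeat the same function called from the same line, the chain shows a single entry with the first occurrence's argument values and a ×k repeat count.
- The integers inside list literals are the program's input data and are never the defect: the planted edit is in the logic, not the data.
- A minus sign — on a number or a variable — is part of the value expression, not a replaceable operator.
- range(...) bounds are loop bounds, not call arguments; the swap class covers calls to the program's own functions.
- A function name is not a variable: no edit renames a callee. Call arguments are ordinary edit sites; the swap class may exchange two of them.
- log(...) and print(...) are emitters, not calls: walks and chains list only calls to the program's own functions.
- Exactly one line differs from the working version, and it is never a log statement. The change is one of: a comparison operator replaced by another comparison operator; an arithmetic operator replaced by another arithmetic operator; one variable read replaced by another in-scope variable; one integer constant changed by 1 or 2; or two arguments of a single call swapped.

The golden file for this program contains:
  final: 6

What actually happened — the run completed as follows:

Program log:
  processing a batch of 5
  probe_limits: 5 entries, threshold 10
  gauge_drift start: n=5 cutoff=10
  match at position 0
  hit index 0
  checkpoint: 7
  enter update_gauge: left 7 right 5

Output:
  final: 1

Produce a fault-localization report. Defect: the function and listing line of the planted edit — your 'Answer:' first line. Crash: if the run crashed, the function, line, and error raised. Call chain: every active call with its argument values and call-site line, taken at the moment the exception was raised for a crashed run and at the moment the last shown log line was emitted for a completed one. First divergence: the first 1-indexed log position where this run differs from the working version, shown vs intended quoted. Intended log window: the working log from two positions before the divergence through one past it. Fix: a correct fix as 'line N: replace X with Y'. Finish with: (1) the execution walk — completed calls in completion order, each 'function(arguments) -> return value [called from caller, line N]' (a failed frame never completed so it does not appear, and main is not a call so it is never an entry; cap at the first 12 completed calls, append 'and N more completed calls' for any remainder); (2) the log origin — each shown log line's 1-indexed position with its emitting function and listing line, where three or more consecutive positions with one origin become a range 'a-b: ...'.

Answer: the defect is in probe_limits at line 13.
Key observation: Position 6 is the first bad log line: 'checkpoint: 7' should read 'checkpoint: 30'.
Call chain: main -> update_gauge(7, 5) (called at line 27).
First divergence: at position 6 the run shows 'checkpoint: 7' where the working version logs 'checkpoint: 30'.
Intended log window:
  4: match at position 0
  5: hit index 0
  6: checkpoint: 30
  7: enter update_gauge: left 30 right 5
Execution walk:
  gauge_drift([10, 11, -2, 12, -2], 10) -> 0  [called from probe_limits, line 10]
  probe_limits([10, 11, -2, 12, -2], 10) -> 7  [called from main, line 25]
  update_gauge(7, 5) -> 1  [called from main, line 27]
Log origins:
  1 — main, line 24
  2 — probe_limits, line 9
  3 — gauge_drift, line 2
  4 — gauge_drift, line 5
  5 — probe_limits, line 11
  6 — main, line 26
  7 — update_gauge, line 16
A correct fix: line 13: replace `-` with `*`.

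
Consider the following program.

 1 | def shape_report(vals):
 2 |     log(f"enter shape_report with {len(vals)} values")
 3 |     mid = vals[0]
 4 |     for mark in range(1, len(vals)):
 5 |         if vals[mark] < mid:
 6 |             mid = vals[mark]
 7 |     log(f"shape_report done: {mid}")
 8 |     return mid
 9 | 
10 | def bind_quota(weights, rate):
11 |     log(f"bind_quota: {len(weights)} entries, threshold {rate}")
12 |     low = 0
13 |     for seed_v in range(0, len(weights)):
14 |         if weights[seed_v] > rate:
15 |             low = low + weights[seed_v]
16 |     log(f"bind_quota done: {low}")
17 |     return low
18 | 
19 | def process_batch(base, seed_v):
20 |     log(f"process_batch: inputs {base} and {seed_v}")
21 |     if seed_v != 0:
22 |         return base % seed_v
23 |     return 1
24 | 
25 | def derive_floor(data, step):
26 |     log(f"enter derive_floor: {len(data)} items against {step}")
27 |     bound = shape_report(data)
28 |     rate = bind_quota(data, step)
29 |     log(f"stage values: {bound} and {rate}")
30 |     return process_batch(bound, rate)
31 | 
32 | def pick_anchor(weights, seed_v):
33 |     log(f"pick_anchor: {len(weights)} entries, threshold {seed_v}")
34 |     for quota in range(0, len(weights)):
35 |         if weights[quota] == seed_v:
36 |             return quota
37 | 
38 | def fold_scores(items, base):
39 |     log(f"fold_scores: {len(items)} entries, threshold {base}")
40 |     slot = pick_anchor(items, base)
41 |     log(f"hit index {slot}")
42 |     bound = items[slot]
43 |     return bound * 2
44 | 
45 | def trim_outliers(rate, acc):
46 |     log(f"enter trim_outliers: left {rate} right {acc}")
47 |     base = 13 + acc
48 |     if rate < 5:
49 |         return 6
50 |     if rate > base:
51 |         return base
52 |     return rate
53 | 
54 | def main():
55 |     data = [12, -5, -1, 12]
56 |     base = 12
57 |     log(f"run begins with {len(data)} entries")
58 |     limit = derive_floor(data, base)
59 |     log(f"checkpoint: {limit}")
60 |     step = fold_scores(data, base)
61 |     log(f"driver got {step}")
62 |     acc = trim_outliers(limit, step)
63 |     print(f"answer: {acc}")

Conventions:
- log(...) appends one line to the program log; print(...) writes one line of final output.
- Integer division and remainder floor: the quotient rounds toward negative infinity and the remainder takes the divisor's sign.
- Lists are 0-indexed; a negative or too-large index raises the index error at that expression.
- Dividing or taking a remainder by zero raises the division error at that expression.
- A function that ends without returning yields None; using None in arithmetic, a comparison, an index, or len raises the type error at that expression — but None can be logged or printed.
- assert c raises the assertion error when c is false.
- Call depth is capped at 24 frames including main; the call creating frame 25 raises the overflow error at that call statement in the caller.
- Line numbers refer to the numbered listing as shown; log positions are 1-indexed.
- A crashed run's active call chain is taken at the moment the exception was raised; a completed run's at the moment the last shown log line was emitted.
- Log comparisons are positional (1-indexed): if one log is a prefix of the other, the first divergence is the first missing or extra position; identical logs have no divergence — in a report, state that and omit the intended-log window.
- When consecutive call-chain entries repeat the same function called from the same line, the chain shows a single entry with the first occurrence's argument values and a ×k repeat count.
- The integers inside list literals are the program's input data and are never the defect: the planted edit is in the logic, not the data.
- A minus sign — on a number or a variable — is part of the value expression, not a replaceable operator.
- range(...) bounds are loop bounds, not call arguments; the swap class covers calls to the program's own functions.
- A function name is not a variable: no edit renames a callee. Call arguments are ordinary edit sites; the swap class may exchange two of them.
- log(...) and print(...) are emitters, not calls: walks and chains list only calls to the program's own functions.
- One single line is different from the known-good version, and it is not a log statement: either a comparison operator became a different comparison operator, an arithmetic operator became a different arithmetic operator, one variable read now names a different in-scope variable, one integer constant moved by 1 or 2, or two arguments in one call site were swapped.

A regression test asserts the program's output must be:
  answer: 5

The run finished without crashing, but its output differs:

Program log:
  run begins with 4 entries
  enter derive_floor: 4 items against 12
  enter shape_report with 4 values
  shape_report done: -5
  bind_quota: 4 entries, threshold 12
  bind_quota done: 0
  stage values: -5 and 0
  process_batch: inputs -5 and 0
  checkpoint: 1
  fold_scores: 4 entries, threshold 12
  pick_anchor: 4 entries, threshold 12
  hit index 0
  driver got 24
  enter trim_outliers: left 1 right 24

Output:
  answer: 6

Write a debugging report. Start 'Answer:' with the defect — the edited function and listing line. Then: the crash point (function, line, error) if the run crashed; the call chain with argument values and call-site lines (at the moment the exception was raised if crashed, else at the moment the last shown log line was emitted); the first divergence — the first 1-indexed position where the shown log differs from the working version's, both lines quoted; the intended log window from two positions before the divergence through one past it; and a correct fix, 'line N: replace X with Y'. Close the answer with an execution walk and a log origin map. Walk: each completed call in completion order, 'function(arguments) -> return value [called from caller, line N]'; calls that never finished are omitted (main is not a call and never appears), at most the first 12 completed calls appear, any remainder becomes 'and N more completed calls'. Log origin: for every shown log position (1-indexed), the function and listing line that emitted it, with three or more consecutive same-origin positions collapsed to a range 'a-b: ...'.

Answer: the defect is in trim_outliers at line 49.
Core observation: Log streams are identical — the defect surfaces only in the printed output.
Call chain: main -> trim_outliers(1, 24) (called at line 62).
First divergence: there is none — every log position agrees.
Execution walk:
  shape_report([12, -5, -1, 12]) -> -5  [called from derive_floor, line 27]
  bind_quota([12, -5, -1, 12], 12) -> 0  [called from derive_floor, line 28]
  process_batch(-5, 0) -> 1  [called from derive_floor, line 30]
  derive_floor([12, -5, -1, 12], 12) -> 1  [called from main, line 58]
  pick_anchor([12, -5, -1, 12], 12) -> 0  [called from fold_scores, line 40]
  fold_scores([12, -5, -1, 12], 12) -> 24  [called from main, line 60]
  trim_outliers(1, 24) -> 6  [called from main, line 62]
Log origin:
  1: emitted by main (line 57)
  2: emitted by derive_floor (line 26)
  3: emitted by shape_report (line 2)
  4: emitted by shape_report (line 7)
  5: emitted by bind_quota (line 11)
  6: emitted by bind_quota (line 16)
  7: emitted by derive_floor (line 29)
  8: emitted by process_batch (line 20)
  9: emitted by main (line 59)
  10: emitted by fold_scores (line 39)
  11: emitted by pick_anchor (line 33)
  12: emitted by fold_scores (line 41)
  13: emitted by main (line 61)
  14: emitted by trim_outliers (line 46)
A correct fix: line 49: replace `6` with `5`.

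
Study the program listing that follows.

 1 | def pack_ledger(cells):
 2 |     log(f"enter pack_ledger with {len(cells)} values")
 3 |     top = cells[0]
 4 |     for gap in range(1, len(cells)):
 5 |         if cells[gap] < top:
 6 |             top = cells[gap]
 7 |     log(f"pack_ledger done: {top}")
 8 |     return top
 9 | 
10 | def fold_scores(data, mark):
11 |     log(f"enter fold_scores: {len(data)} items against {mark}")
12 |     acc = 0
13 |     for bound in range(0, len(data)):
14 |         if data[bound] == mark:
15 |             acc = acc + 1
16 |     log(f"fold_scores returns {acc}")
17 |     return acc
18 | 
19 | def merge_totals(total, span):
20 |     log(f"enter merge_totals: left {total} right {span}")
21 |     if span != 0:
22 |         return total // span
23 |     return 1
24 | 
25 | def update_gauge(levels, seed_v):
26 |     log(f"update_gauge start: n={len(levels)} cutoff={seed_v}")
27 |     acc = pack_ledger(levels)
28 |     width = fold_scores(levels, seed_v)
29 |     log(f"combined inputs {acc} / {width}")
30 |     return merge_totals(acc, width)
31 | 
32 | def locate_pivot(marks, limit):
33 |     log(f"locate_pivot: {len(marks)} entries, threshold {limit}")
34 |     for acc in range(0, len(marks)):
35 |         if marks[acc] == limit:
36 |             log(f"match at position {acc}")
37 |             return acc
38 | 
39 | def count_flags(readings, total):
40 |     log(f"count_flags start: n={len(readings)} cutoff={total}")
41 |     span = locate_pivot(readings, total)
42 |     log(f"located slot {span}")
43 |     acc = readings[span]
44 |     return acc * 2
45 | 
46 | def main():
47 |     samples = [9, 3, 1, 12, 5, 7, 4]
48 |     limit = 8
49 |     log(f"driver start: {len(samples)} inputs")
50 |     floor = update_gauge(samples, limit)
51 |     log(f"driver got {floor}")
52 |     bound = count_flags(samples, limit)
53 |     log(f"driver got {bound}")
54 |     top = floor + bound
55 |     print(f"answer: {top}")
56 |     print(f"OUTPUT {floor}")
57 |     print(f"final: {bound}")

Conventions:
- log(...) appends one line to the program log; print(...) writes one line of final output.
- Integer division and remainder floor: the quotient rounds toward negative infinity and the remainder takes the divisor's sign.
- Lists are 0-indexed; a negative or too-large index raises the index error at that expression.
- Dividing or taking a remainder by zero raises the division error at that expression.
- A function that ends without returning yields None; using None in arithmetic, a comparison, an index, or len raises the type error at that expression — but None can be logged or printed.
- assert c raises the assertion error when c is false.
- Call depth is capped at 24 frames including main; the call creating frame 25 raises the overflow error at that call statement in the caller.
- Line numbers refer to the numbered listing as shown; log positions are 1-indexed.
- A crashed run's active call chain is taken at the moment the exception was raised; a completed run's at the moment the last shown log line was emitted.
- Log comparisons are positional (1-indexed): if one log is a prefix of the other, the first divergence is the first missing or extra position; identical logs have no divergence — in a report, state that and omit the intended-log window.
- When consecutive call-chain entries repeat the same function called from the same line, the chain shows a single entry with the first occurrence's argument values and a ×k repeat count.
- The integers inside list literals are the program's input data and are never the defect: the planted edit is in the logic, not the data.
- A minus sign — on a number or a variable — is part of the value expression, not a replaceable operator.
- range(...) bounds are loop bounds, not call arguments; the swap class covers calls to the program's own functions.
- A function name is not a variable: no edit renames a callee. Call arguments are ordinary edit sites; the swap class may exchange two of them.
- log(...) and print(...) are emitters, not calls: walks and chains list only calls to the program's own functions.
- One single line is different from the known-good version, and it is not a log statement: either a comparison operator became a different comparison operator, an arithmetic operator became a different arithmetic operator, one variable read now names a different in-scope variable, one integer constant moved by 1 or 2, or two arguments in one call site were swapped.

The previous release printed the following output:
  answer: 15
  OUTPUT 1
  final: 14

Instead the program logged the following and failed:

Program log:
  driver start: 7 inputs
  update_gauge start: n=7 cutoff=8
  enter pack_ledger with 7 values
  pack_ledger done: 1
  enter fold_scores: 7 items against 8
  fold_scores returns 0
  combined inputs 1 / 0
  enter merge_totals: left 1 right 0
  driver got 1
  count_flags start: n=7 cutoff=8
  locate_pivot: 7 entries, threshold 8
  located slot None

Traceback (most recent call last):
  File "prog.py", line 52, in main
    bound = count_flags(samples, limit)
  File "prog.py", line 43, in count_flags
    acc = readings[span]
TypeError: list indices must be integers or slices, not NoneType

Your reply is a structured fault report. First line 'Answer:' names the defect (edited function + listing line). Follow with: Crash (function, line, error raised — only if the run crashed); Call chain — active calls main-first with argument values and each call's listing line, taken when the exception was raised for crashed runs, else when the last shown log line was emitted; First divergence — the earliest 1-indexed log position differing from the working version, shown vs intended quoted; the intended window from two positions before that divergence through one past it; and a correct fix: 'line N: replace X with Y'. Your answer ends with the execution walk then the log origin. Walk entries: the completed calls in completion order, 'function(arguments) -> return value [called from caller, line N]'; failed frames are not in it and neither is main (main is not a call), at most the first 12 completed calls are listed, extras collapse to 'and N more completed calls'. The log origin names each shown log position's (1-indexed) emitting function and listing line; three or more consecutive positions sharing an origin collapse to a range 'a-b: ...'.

Answer: the defect is in main at line 48.
Core observation: Log line 2 is where behavior first shows: 'update_gauge start: n=7 cutoff=8' appears instead of 'update_gauge start: n=7 cutoff=7'.
Crash: count_flags, line 43, TypeError.
Call chain: main -> count_flags([9, 3, 1, 12, 5, 7, 4], 8) (called at line 52).
First divergence: at position 2 the run shows 'update_gauge start: n=7 cutoff=8' where the working version logs 'update_gauge start: n=7 cutoff=7'.
Intended log window:
  1: driver start: 7 inputs
  2: update_gauge start: n=7 cutoff=7
  3: enter pack_ledger with 7 values
Execution walk:
  pack_ledger([9, 3, 1, 12, 5, 7, 4]) -> 1  [called from update_gauge, line 27]
  fold_scores([9, 3, 1, 12, 5, 7, 4], 8) -> 0  [called from update_gauge, line 28]
  merge_totals(1, 0) -> 1  [called from update_gauge, line 30]
  update_gauge([9, 3, 1, 12, 5, 7, 4], 8) -> 1  [called from main, line 50]
  locate_pivot([9, 3, 1, 12, 5, 7, 4], 8) -> None  [called from count_flags, line 41]
Origin of each log line:
  1: logged in main at line 49
  2: logged in update_gauge at line 26
  3: logged in pack_ledger at line 2
  4: logged in pack_ledger at line 7
  5: logged in fold_scores at line 11
  6: logged in fold_scores at line 16
  7: logged in update_gauge at line 29
  8: logged in merge_totals at line 20
  9: logged in main at line 51
  10: logged in count_flags at line 40
  11: logged in locate_pivot at line 33
  12: logged in count_flags at line 42
A correct fix: line 48: replace `8` with `7`.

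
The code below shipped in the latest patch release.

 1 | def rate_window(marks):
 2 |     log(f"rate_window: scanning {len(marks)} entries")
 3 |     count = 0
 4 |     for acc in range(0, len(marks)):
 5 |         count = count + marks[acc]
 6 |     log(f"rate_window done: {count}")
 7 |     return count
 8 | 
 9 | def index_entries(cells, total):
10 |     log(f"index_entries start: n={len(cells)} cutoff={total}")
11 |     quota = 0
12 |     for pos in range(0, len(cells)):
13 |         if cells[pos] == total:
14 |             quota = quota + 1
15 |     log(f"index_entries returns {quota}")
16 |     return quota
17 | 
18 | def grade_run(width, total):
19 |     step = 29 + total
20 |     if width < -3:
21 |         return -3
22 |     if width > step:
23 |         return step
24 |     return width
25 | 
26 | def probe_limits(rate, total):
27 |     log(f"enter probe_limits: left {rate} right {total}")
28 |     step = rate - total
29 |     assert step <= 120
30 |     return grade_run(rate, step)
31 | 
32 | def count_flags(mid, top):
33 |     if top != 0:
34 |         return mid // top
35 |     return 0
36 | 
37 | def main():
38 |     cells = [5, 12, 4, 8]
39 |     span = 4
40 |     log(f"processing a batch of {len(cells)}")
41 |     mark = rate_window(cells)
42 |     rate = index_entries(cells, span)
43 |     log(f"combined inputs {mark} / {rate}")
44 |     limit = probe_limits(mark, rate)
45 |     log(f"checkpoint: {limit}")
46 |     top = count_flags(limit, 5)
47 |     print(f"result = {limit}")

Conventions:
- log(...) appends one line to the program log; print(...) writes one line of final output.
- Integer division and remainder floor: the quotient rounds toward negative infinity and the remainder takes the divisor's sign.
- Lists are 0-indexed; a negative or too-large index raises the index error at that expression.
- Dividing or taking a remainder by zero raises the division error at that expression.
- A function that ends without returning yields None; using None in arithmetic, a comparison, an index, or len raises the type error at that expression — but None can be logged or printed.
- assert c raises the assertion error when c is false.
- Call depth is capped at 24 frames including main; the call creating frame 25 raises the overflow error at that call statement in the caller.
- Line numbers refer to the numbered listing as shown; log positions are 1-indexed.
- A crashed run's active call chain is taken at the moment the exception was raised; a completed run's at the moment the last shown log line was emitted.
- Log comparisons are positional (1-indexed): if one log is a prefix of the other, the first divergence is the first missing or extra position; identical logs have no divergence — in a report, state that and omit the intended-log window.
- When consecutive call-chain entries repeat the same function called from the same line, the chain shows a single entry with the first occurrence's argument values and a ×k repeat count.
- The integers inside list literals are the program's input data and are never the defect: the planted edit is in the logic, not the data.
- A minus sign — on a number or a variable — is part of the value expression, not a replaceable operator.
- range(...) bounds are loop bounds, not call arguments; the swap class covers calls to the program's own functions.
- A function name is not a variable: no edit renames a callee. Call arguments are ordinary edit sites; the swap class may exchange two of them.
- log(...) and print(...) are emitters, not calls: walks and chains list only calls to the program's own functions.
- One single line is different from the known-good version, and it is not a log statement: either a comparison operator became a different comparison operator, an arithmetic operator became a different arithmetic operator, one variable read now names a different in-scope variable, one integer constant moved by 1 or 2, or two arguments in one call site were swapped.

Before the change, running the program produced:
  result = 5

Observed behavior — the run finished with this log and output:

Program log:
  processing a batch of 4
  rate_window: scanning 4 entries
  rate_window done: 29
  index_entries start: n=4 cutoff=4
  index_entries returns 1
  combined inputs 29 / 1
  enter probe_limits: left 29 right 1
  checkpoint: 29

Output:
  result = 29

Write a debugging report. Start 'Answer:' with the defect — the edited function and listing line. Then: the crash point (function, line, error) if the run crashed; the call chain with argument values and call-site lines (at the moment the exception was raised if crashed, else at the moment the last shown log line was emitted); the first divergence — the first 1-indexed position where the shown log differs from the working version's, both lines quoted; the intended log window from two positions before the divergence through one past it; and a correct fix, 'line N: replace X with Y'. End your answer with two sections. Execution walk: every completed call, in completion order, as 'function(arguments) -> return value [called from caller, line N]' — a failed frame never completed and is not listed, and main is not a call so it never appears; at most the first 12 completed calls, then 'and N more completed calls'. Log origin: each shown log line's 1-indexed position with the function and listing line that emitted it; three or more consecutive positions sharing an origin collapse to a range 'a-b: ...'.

Answer: the defect is in main at line 47.
Core observation: Log streams are identical — the defect surfaces only in the printed output.
Call chain: main.
First divergence: none (the log streams are identical).
Execution walk:
  rate_window([5, 12, 4, 8]) -> 29  [called from main, line 41]
  index_entries([5, 12, 4, 8], 4) -> 1  [called from main, line 42]
  grade_run(29, 28) -> 29  [called from probe_limits, line 30]
  probe_limits(29, 1) -> 29  [called from main, line 44]
  count_flags(29, 5) -> 5  [called from main, line 46]
Log line origins:
  1: from main, line 40
  2: from rate_window, line 2
  3: from rate_window, line 6
  4: from index_entries, line 10
  5: from index_entries, line 15
  6: from main, line 43
  7: from probe_limits, line 27
  8: from main, line 45
A correct fix: line 47: replace `limit` with `top`.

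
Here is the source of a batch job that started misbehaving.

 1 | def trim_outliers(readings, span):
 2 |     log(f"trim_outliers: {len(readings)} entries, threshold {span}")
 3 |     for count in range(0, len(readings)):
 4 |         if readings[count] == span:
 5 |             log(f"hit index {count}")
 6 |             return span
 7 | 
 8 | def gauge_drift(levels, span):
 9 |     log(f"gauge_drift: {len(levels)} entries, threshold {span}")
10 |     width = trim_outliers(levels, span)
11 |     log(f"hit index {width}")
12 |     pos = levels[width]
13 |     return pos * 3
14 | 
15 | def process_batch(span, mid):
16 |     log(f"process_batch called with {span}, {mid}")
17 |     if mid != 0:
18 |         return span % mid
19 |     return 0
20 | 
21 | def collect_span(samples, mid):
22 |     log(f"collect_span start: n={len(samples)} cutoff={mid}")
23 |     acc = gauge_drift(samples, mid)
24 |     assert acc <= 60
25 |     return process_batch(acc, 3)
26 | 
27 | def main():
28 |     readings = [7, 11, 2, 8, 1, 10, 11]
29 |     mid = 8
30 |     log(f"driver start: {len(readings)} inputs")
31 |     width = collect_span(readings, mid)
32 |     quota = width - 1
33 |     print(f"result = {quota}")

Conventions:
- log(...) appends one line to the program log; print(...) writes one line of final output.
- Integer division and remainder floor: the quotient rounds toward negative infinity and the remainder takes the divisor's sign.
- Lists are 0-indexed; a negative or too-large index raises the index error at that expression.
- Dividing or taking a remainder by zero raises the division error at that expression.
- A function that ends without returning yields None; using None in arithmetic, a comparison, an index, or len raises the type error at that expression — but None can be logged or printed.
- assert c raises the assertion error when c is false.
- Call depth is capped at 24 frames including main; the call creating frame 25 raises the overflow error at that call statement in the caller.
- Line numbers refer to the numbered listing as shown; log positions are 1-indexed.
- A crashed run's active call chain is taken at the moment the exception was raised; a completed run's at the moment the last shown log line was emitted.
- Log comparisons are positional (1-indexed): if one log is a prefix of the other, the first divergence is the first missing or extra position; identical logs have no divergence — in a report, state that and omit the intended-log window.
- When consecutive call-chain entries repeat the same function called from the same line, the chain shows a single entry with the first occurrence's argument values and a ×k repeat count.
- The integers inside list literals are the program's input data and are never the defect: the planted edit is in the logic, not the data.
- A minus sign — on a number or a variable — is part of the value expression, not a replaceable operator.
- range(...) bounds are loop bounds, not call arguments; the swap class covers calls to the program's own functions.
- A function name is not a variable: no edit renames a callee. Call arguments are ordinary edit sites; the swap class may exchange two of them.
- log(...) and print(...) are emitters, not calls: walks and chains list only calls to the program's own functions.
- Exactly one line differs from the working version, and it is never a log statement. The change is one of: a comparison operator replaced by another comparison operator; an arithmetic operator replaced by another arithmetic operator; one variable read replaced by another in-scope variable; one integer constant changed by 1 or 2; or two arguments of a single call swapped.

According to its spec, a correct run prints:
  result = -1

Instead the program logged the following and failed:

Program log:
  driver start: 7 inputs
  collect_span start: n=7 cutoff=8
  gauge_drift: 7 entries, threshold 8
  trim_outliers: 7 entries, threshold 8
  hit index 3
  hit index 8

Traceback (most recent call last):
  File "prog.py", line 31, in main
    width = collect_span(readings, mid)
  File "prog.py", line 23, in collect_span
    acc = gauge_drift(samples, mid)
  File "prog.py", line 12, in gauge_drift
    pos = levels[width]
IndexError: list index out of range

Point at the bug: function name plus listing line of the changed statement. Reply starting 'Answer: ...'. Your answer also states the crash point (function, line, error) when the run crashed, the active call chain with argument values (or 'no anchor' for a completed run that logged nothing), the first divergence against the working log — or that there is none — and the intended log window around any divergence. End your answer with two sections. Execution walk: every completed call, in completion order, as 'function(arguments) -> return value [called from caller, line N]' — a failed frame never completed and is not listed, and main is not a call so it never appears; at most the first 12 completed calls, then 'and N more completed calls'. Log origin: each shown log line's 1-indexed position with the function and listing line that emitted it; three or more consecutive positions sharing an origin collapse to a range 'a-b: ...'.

Answer: the defect is in trim_outliers at line 6.
Core observation: Position 6 is the first bad log line: 'hit index 8' should read 'hit index 3'.
Crash: gauge_drift, line 12, IndexError.
Call chain: main -> collect_span([7, 11, 2, 8, 1, 10, 11], 8) (called at line 31) -> gauge_drift([7, 11, 2, 8, 1, 10, 11], 8) (called at line 23).
First divergence: position 6 — the shown line 'hit index 8' should read 'hit index 3'.
Intended log window:
  4: trim_outliers: 7 entries, threshold 8
  5: hit index 3
  6: hit index 3
  7: process_batch called with 24, 3
Execution walk:
  trim_outliers([7, 11, 2, 8, 1, 10, 11], 8) -> 8  [called from gauge_drift, line 10]
Log origins:
  1: emitted by main (line 30)
  2: emitted by collect_span (line 22)
  3: emitted by gauge_drift (line 9)
  4: emitted by trim_outliers (line 2)
  5: emitted by trim_outliers (line 5)
  6: emitted by gauge_drift (line 11)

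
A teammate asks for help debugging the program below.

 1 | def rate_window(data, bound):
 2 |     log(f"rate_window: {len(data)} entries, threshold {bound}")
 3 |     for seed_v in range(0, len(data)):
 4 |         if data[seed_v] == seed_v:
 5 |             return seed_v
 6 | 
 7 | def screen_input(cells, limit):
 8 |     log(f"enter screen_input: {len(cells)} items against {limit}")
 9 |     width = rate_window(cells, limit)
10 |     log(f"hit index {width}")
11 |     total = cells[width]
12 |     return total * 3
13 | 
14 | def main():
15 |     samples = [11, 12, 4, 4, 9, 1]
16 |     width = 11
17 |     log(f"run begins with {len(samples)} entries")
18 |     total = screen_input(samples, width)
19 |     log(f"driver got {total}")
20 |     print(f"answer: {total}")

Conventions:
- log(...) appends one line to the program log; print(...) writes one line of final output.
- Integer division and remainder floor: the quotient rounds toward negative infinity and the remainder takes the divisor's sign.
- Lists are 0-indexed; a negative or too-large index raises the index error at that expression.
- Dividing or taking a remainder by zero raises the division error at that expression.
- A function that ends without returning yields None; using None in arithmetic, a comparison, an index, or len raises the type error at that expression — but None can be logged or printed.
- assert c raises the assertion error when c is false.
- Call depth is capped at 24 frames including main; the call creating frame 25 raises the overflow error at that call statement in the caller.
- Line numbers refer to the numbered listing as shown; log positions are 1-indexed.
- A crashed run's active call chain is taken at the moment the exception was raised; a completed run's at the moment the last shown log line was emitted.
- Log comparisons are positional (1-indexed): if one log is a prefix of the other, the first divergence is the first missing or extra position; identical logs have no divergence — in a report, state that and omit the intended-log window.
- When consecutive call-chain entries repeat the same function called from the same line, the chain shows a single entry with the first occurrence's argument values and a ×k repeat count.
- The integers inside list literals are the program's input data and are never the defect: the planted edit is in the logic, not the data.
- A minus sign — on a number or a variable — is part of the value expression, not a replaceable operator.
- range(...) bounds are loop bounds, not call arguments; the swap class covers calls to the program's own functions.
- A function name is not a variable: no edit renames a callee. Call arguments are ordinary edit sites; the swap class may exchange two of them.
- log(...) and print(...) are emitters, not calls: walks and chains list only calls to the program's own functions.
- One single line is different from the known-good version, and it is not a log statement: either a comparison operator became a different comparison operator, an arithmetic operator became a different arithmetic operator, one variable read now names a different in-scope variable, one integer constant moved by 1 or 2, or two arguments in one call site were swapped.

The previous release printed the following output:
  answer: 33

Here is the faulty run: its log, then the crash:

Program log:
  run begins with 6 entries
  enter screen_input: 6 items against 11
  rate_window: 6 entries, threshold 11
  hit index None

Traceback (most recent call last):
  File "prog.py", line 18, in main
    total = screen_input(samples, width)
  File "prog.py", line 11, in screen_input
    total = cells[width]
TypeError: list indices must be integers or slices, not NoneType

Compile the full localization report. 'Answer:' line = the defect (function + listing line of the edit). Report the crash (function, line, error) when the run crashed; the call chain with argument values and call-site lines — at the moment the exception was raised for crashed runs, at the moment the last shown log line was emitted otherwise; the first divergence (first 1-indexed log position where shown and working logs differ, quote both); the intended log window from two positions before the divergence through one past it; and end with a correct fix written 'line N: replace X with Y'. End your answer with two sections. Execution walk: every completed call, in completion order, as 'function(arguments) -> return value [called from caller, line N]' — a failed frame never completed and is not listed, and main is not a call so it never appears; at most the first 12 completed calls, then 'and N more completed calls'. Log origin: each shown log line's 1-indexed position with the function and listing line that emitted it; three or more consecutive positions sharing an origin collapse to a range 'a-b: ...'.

Answer: the defect is in rate_window at line 4.
Key fact: The earliest visible damage is log position 4 — 'hit index None' rather than the intended 'hit index 0'.
Crash: screen_input, line 11, TypeError.
Call chain: main -> screen_input([11, 12, 4, 4, 9, 1], 11) (called at line 18).
First divergence: position 4; shown 'hit index None' vs intended 'hit index 0'.
Intended log window:
  2: enter screen_input: 6 items against 11
  3: rate_window: 6 entries, threshold 11
  4: hit index 0
  5: driver got 33
Execution walk:
  rate_window([11, 12, 4, 4, 9, 1], 11) -> None  [called from screen_input, line 9]
Origin of each log line:
  1 — main, line 17
  2 — screen_input, line 8
  3 — rate_window, line 2
  4 — screen_input, line 10
A correct fix: line 4: replace `data[seed_v] == seed_v` with `data[seed_v] == bound`.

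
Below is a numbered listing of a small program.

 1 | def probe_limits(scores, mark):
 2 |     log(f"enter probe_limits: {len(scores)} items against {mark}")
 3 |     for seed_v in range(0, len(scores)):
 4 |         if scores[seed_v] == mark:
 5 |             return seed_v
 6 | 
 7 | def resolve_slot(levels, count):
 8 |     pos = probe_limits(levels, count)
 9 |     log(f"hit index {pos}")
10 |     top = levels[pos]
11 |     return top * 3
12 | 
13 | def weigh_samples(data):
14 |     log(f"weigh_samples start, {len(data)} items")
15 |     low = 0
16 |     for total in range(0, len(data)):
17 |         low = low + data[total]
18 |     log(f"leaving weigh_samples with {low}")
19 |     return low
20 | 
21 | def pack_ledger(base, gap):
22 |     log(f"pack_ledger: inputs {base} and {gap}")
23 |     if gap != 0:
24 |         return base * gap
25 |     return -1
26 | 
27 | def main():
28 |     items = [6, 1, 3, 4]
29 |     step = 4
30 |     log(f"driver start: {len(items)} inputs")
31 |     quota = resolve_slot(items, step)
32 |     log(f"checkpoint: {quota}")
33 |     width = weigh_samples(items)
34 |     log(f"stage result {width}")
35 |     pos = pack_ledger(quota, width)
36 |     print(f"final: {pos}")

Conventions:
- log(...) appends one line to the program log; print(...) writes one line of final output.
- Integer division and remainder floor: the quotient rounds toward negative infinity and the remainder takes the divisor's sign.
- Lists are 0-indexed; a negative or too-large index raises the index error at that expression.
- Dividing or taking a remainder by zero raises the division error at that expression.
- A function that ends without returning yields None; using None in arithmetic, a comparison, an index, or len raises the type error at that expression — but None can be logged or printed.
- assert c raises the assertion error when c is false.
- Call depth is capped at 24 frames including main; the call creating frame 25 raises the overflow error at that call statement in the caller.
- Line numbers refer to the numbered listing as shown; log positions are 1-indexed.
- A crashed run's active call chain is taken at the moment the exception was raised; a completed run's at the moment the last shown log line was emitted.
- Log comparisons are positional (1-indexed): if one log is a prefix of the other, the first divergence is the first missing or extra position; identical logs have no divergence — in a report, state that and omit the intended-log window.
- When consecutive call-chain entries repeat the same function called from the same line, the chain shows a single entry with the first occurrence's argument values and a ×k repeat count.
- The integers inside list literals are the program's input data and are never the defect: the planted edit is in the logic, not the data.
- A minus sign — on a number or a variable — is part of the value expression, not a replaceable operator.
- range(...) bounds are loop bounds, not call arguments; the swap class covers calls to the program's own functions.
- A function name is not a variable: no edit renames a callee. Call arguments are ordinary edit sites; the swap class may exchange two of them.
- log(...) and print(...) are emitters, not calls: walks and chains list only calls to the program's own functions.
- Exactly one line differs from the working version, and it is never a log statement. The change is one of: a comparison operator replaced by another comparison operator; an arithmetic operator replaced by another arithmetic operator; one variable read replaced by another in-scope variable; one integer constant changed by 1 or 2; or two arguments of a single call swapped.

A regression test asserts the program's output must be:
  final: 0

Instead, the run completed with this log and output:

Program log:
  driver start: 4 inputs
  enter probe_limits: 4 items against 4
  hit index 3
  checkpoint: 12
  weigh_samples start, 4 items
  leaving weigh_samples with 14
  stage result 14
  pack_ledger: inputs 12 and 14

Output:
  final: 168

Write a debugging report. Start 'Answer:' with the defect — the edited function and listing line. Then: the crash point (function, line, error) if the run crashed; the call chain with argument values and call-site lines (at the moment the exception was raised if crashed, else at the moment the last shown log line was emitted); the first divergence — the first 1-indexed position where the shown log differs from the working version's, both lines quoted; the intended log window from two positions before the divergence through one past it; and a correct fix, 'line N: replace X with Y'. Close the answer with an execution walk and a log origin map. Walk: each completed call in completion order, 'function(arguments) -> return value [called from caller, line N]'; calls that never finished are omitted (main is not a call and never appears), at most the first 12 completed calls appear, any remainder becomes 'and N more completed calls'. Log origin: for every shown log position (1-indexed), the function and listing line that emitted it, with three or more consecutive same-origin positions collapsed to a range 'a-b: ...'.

Answer: the defect is in pack_ledger at line 24.
Key fact: The logs agree in full; only the final output differs.
Call chain: main -> pack_ledger(12, 14) (called at line 35).
First divergence: none (the log streams are identical).
Execution walk:
  probe_limits([6, 1, 3, 4], 4) -> 3  [called from resolve_slot, line 8]
  resolve_slot([6, 1, 3, 4], 4) -> 12  [called from main, line 31]
  weigh_samples([6, 1, 3, 4]) -> 14  [called from main, line 33]
  pack_ledger(12, 14) -> 168  [called from main, line 35]
Origin of each log line:
  1: logged in main at line 30
  2: logged in probe_limits at line 2
  3: logged in resolve_slot at line 9
  4: logged in main at line 32
  5: logged in weigh_samples at line 14
  6: logged in weigh_samples at line 18
  7: logged in main at line 34
  8: logged in pack_ledger at line 22
A correct fix: line 24: replace `*` with `//`.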